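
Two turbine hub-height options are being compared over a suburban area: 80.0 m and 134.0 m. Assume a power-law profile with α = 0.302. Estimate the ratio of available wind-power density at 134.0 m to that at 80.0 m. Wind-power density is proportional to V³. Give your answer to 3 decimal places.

Speed ratio: V_B/V_A = (z_B/z_A)^α = (134.0/80.0)^0.302 = (1.6750)^0.302 = 1.16856
Power-density ratio: P_B/P_A = (V_B/V_A)³ = (1.16856)³ = 1.59572

1.596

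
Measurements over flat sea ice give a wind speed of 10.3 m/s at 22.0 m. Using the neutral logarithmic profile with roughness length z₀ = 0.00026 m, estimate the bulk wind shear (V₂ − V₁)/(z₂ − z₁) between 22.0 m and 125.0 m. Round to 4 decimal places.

0.0153 m/s/m

Log law: V₂ = V₁ · ln(z₂/z₀)/ln(z₁/z₀) = 10.3 × 13.0831/11.3459 = 11.8771 m/s
ΔV/Δz = (11.8771 − 10.3)/(125.0 − 22.0) = 1.5771/103.0000 = 0.01531 m/s/m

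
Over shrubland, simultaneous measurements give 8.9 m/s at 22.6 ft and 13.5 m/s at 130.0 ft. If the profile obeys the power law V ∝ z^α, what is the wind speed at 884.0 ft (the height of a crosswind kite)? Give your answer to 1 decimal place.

21.3 m/s

First find α: α = ln(V₂/V₁)/ln(z₂/z₁) = ln(13.5/8.9)/ln(130.0/22.6) = 0.41664/1.74958 = 0.2381
Extrapolate from 130.0 ft to 884.0 ft: V₃ = 13.5 × (884.0/130.0)^0.2381 = 13.5 × 1.5785 = 21.3100 m/s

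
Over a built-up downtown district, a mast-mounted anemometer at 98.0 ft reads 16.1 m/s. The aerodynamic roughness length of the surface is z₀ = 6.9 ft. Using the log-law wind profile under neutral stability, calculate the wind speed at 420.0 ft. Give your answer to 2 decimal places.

24.93 m/s

Log law: V(z) ∝ ln(z/z₀), so V₂/V₁ = ln(z₂/z₀) / ln(z₁/z₀).
ln(420.0/6.9) = 4.1087, ln(98.0/6.9) = 2.6534
V₂ = 16.1 × 4.1087/2.6534 = 16.1 × 1.5485 = 24.9301 m/s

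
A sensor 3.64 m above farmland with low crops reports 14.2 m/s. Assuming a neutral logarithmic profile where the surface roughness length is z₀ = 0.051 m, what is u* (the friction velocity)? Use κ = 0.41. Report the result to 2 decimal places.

u* ≈ 1.36 m/s

Log law: V(z) = (u*/κ) · ln(z/z₀) ⇒ u* = κ · V / ln(z/z₀)
u* = 0.41 × 14.2 / ln(3.64/0.051) = 0.41 × 14.2 / 4.2679
   = 5.8220 / 4.2679 = 1.3641 m/s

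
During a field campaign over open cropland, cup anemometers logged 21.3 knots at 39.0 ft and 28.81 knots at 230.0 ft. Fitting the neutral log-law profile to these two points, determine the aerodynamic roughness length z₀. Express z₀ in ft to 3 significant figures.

z₀ ≈ 0.254 ft

Log law: V(z) ∝ ln(z/z₀). With r = V₁/V₂ = 21.3/28.81 = 0.73933,
r · ln(z₂/z₀) = ln(z₁/z₀) ⇒ ln z₀ = (ln z₁ − r·ln z₂)/(1 − r)
ln z₀ = (3.66356 − 0.73933×5.43808) / 0.26067 = -1.3694
z₀ = exp(-1.3694) = 0.2543 ft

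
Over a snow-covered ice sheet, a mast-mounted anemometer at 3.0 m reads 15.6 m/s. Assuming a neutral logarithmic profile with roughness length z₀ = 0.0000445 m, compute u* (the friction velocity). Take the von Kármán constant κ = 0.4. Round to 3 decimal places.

u* ≈ 0.561 m/s

Log law: V(z) = (u*/κ) · ln(z/z₀) ⇒ u* = κ · V / ln(z/z₀)
u* = 0.4 × 15.6 / ln(3.0/0.0000445) = 0.4 × 15.6 / 11.1186
   = 6.2400 / 11.1186 = 0.5612 m/s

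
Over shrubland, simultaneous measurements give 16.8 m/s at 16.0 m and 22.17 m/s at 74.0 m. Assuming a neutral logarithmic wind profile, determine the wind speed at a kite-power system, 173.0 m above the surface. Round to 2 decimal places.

Log law: V ∝ ln(z/z₀). From the pair, with r = V₁/V₂ = 0.75778,
ln z₀ = (ln z₁ − r·ln z₂)/(1 − r) = (2.7726 − 0.75778×4.3041)/0.24222 = -2.0186 → z₀ = 0.1328 m
V₃ = V₁ · ln(z₃/z₀)/ln(z₁/z₀) = 16.8 × 7.1719/4.7912 = 25.1477 m/s

25.15 m/s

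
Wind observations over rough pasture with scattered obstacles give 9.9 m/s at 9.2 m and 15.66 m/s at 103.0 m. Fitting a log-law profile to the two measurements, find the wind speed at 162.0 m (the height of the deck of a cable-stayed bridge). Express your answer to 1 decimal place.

Log law: V ∝ ln(z/z₀). From the pair, with r = V₁/V₂ = 0.63218,
ln z₀ = (ln z₁ − r·ln z₂)/(1 − r) = (2.2192 − 0.63218×4.6347)/0.36782 = -1.9325 → z₀ = 0.1448 m
V₃ = V₁ · ln(z₃/z₀)/ln(z₁/z₀) = 9.9 × 7.0201/4.1517 = 16.7399 m/s

16.7 m/s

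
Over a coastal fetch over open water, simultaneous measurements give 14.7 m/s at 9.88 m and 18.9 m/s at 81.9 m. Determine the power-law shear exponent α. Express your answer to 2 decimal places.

Power law: V₂/V₁ = (z₂/z₁)^α ⇒ α = ln(V₂/V₁) / ln(z₂/z₁)
α = ln(18.9/14.7) / ln(81.9/9.88) = ln(1.2857) / ln(8.2895)
  = 0.25131 / 2.11499 = 0.11883

α ≈ 0.12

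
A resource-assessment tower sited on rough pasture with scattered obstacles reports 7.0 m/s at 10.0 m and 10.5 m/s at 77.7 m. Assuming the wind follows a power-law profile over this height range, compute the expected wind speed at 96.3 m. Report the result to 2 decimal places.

First find α: α = ln(V₂/V₁)/ln(z₂/z₁) = ln(10.5/7.0)/ln(77.7/10.0) = 0.40547/2.05027 = 0.1978
Extrapolate from 77.7 m to 96.3 m: V₃ = 10.5 × (96.3/77.7)^0.1978 = 10.5 × 1.0434 = 10.9552 m/s

10.96 m/s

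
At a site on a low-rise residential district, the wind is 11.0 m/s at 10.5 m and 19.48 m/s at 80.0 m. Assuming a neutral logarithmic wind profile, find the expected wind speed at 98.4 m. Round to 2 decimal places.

Log law: V ∝ ln(z/z₀). From the pair, with r = V₁/V₂ = 0.56468,
ln z₀ = (ln z₁ − r·ln z₂)/(1 − r) = (2.3514 − 0.56468×4.3820)/0.43532 = -0.2827 → z₀ = 0.7537 m
V₃ = V₁ · ln(z₃/z₀)/ln(z₁/z₀) = 11.0 × 4.8718/2.6341 = 20.3445 m/s

20.34 m/s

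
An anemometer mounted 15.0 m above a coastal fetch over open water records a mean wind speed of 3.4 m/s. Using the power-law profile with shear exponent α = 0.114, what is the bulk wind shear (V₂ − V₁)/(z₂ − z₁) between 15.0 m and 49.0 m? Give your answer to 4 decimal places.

Power law: V₂ = V₁ · (z₂/z₁)^α = 3.4 × (3.2667)^0.114 = 3.8912 m/s
ΔV/Δz = (3.8912 − 3.4)/(49.0 − 15.0) = 0.4912/34.0000 = 0.01445 m/s/m

0.0144 m/s/m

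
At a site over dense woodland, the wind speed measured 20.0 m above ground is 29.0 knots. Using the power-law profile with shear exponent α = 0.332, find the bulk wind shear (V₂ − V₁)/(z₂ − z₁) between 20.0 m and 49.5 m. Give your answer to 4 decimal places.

Power law: V₂ = V₁ · (z₂/z₁)^α = 29.0 × (2.4750)^0.332 = 39.1800 knots
ΔV/Δz = (39.1800 − 29.0)/(49.5 − 20.0) = 10.1800/29.5000 = 0.34509 knots/m

0.3451 knots/m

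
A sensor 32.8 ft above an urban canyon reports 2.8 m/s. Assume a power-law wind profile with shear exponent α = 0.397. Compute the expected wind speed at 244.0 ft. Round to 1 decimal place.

6.2 m/s

Power-law profile: V₂ = V₁ · (z₂/z₁)^α
V₂ = 2.8 × (244.0/32.8)^0.397 = 2.8 × (7.4390)^0.397
    = 2.8 × 2.2182 = 6.2108 m/s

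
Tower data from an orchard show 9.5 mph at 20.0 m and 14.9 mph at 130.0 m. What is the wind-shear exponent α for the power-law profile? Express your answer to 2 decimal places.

α ≈ 0.24

Power law: V₂/V₁ = (z₂/z₁)^α ⇒ α = ln(V₂/V₁) / ln(z₂/z₁)
α = ln(14.9/9.5) / ln(130.0/20.0) = ln(1.5684) / ln(6.5000)
  = 0.45007 / 1.87180 = 0.24045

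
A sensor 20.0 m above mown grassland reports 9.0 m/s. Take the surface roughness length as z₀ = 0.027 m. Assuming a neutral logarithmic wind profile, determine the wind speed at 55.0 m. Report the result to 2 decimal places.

10.38 m/s

Log law: V(z) ∝ ln(z/z₀), so V₂/V₁ = ln(z₂/z₀) / ln(z₁/z₀).
ln(55.0/0.027) = 7.6193, ln(20.0/0.027) = 6.6077
V₂ = 9.0 × 7.6193/6.6077 = 9.0 × 1.1531 = 10.3779 m/s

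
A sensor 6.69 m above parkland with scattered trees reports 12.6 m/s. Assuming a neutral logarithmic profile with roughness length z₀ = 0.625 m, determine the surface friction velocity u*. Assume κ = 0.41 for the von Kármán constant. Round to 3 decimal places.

Log law: V(z) = (u*/κ) · ln(z/z₀) ⇒ u* = κ · V / ln(z/z₀)
u* = 0.41 × 12.6 / ln(6.69/0.625) = 0.41 × 12.6 / 2.3706
   = 5.1660 / 2.3706 = 2.1792 m/s

u* ≈ 2.179 m/s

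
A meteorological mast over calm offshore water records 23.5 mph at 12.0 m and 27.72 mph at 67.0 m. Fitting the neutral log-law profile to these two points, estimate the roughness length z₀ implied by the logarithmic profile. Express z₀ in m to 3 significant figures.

z₀ ≈ 0.000832 m

Log law: V(z) ∝ ln(z/z₀). With r = V₁/V₂ = 23.5/27.72 = 0.84776,
r · ln(z₂/z₀) = ln(z₁/z₀) ⇒ ln z₀ = (ln z₁ − r·ln z₂)/(1 − r)
ln z₀ = (2.48491 − 0.84776×4.20469) / 0.15224 = -7.0921
z₀ = exp(-7.0921) = 0.0008316 m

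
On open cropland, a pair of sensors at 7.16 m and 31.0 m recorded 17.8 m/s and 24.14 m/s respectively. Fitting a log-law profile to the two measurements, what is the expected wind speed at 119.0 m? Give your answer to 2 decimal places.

Log law: V ∝ ln(z/z₀). From the pair, with r = V₁/V₂ = 0.73737,
ln z₀ = (ln z₁ − r·ln z₂)/(1 − r) = (1.9685 − 0.73737×3.4340)/0.26263 = -2.1459 → z₀ = 0.1170 m
V₃ = V₁ · ln(z₃/z₀)/ln(z₁/z₀) = 17.8 × 6.9250/4.1144 = 29.9594 m/s

29.96 m/s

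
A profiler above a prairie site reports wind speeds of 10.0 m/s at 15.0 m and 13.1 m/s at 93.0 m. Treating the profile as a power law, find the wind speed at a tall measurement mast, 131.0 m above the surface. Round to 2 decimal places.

First find α: α = ln(V₂/V₁)/ln(z₂/z₁) = ln(13.1/10.0)/ln(93.0/15.0) = 0.27003/1.82455 = 0.1480
Extrapolate from 93.0 m to 131.0 m: V₃ = 13.1 × (131.0/93.0)^0.1480 = 13.1 × 1.0520 = 13.7813 m/s

13.78 m/s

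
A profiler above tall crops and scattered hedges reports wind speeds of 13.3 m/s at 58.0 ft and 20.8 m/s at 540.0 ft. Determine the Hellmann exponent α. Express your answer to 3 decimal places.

α ≈ 0.200

Power law: V₂/V₁ = (z₂/z₁)^α ⇒ α = ln(V₂/V₁) / ln(z₂/z₁)
α = ln(20.8/13.3) / ln(540.0/58.0) = ln(1.5639) / ln(9.3103)
  = 0.44719 / 2.23113 = 0.20043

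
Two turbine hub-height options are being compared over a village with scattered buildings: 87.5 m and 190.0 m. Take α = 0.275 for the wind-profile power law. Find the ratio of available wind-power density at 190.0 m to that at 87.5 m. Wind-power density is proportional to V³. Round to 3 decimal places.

1.896

Speed ratio: V_B/V_A = (z_B/z_A)^α = (190.0/87.5)^0.275 = (2.1714)^0.275 = 1.23767
Power-density ratio: P_B/P_A = (V_B/V_A)³ = (1.23767)³ = 1.89590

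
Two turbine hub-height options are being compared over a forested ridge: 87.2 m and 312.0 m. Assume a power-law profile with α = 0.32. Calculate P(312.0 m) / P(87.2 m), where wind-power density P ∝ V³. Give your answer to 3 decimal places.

Speed ratio: V_B/V_A = (z_B/z_A)^α = (312.0/87.2)^0.32 = (3.5780)^0.32 = 1.50371
Power-density ratio: P_B/P_A = (V_B/V_A)³ = (1.50371)³ = 3.40011

3.400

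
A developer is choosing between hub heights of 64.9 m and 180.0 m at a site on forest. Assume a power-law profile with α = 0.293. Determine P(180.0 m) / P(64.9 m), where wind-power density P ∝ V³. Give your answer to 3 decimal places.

Speed ratio: V_B/V_A = (z_B/z_A)^α = (180.0/64.9)^0.293 = (2.7735)^0.293 = 1.34836
Power-density ratio: P_B/P_A = (V_B/V_A)³ = (1.34836)³ = 2.45144

2.451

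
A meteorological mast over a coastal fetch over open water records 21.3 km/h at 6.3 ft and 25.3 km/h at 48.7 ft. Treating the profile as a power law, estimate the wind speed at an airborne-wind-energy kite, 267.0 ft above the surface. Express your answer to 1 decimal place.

First find α: α = ln(V₂/V₁)/ln(z₂/z₁) = ln(25.3/21.3)/ln(48.7/6.3) = 0.17210/2.04513 = 0.0841
Extrapolate from 48.7 ft to 267.0 ft: V₃ = 25.3 × (267.0/48.7)^0.0841 = 25.3 × 1.1539 = 29.1948 km/h

29.2 km/h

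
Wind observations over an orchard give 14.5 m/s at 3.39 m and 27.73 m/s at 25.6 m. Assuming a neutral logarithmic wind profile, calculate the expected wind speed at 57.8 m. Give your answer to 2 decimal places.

Log law: V ∝ ln(z/z₀). From the pair, with r = V₁/V₂ = 0.52290,
ln z₀ = (ln z₁ − r·ln z₂)/(1 − r) = (1.2208 − 0.52290×3.2426)/0.47710 = -0.9950 → z₀ = 0.3697 m
V₃ = V₁ · ln(z₃/z₀)/ln(z₁/z₀) = 14.5 × 5.0520/2.2158 = 33.0592 m/s

33.06 m/s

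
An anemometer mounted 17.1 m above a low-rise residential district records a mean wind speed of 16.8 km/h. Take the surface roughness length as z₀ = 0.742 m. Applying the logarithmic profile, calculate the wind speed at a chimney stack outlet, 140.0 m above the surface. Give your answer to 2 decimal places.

Log law: V(z) ∝ ln(z/z₀), so V₂/V₁ = ln(z₂/z₀) / ln(z₁/z₀).
ln(140.0/0.742) = 5.2400, ln(17.1/0.742) = 3.1375
V₂ = 16.8 × 5.2400/3.1375 = 16.8 × 1.6701 = 28.0584 km/h

28.06 km/h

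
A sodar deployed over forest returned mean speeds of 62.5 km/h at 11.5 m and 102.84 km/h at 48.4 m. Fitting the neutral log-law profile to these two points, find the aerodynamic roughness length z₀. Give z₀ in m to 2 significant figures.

Log law: V(z) ∝ ln(z/z₀). With r = V₁/V₂ = 62.5/102.84 = 0.60774,
r · ln(z₂/z₀) = ln(z₁/z₀) ⇒ ln z₀ = (ln z₁ − r·ln z₂)/(1 − r)
ln z₀ = (2.44235 − 0.60774×3.87950) / 0.39226 = 0.2157
z₀ = exp(0.2157) = 1.241 m

z₀ ≈ 1.2 m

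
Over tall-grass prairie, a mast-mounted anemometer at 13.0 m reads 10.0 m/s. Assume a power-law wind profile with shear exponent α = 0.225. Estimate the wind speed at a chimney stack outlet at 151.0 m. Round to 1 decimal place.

17.4 m/s

Power-law profile: V₂ = V₁ · (z₂/z₁)^α
V₂ = 10.0 × (151.0/13.0)^0.225 = 10.0 × (11.6154)^0.225
    = 10.0 × 1.7363 = 17.3633 m/s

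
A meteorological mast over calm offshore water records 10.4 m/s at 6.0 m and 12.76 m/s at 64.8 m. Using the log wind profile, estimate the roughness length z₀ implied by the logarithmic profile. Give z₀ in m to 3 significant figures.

z₀ ≈ 0.000168 m

Log law: V(z) ∝ ln(z/z₀). With r = V₁/V₂ = 10.4/12.76 = 0.81505,
r · ln(z₂/z₀) = ln(z₁/z₀) ⇒ ln z₀ = (ln z₁ − r·ln z₂)/(1 − r)
ln z₀ = (1.79176 − 0.81505×4.17131) / 0.18495 = -8.6944
z₀ = exp(-8.6944) = 0.0001675 m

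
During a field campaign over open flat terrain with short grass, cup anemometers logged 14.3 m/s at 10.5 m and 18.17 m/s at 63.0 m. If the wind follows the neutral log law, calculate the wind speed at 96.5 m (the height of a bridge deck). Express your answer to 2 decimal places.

19.09 m/s

Log law: V ∝ ln(z/z₀). From the pair, with r = V₁/V₂ = 0.78701,
ln z₀ = (ln z₁ − r·ln z₂)/(1 − r) = (2.3514 − 0.78701×4.1431)/0.21299 = -4.2693 → z₀ = 0.01399 m
V₃ = V₁ · ln(z₃/z₀)/ln(z₁/z₀) = 14.3 × 8.8389/6.6207 = 19.0910 m/s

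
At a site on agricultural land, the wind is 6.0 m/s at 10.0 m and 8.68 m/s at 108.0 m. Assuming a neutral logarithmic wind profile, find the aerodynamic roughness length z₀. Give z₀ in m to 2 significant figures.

z₀ ≈ 0.049 m

Log law: V(z) ∝ ln(z/z₀). With r = V₁/V₂ = 6.0/8.68 = 0.69124,
r · ln(z₂/z₀) = ln(z₁/z₀) ⇒ ln z₀ = (ln z₁ − r·ln z₂)/(1 − r)
ln z₀ = (2.30259 − 0.69124×4.68213) / 0.30876 = -3.0248
z₀ = exp(-3.0248) = 0.04857 m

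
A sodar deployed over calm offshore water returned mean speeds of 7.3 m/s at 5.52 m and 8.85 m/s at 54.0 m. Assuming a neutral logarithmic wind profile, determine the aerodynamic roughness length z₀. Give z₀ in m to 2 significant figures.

z₀ ≈ 0.00012 m

Log law: V(z) ∝ ln(z/z₀). With r = V₁/V₂ = 7.3/8.85 = 0.82486,
r · ln(z₂/z₀) = ln(z₁/z₀) ⇒ ln z₀ = (ln z₁ − r·ln z₂)/(1 − r)
ln z₀ = (1.70838 − 0.82486×3.98898) / 0.17514 = -9.0325
z₀ = exp(-9.0325) = 0.0001195 m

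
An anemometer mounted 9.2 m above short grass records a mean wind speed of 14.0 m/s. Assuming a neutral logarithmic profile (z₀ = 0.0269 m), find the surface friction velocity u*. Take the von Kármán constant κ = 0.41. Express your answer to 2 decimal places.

u* ≈ 0.98 m/s

Log law: V(z) = (u*/κ) · ln(z/z₀) ⇒ u* = κ · V / ln(z/z₀)
u* = 0.41 × 14.0 / ln(9.2/0.0269) = 0.41 × 14.0 / 5.8348
   = 5.7400 / 5.8348 = 0.9837 m/s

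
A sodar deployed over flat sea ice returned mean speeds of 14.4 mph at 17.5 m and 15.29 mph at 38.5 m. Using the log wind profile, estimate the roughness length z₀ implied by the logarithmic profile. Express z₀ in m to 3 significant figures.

Log law: V(z) ∝ ln(z/z₀). With r = V₁/V₂ = 14.4/15.29 = 0.94179,
r · ln(z₂/z₀) = ln(z₁/z₀) ⇒ ln z₀ = (ln z₁ − r·ln z₂)/(1 − r)
ln z₀ = (2.86220 − 0.94179×3.65066) / 0.05821 = -9.8949
z₀ = exp(-9.8949) = 0.00005043 m

z₀ ≈ 0.0000504 m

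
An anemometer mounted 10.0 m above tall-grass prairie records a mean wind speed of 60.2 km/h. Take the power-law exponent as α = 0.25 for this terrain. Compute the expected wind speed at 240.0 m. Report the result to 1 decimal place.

Power-law profile: V₂ = V₁ · (z₂/z₁)^α
V₂ = 60.2 × (240.0/10.0)^0.25 = 60.2 × (24.0000)^0.25
    = 60.2 × 2.2134 = 133.2445 km/h

133.2 km/h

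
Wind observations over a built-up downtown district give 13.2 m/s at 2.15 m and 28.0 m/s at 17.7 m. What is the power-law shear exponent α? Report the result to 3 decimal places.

Power law: V₂/V₁ = (z₂/z₁)^α ⇒ α = ln(V₂/V₁) / ln(z₂/z₁)
α = ln(28.0/13.2) / ln(17.7/2.15) = ln(2.1212) / ln(8.2326)
  = 0.75199 / 2.10810 = 0.35671

α ≈ 0.357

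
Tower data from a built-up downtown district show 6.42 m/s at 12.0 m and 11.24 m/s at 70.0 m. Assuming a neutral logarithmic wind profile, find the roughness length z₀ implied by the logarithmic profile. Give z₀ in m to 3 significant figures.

Log law: V(z) ∝ ln(z/z₀). With r = V₁/V₂ = 6.42/11.24 = 0.57117,
r · ln(z₂/z₀) = ln(z₁/z₀) ⇒ ln z₀ = (ln z₁ − r·ln z₂)/(1 − r)
ln z₀ = (2.48491 − 0.57117×4.24850) / 0.42883 = 0.1359
z₀ = exp(0.1359) = 1.146 m

z₀ ≈ 1.15 m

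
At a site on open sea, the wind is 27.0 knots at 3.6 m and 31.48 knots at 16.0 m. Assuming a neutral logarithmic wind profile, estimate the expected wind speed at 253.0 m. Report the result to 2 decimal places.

39.77 knots

Log law: V ∝ ln(z/z₀). From the pair, with r = V₁/V₂ = 0.85769,
ln z₀ = (ln z₁ − r·ln z₂)/(1 − r) = (1.2809 − 0.85769×2.7726)/0.14231 = -7.7090 → z₀ = 0.0004488 m
V₃ = V₁ · ln(z₃/z₀)/ln(z₁/z₀) = 27.0 × 13.2423/8.9899 = 39.7717 knots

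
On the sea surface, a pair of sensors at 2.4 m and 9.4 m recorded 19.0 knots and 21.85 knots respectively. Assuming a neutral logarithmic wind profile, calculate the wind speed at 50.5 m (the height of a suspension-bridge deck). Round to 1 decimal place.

25.4 knots

Log law: V ∝ ln(z/z₀). From the pair, with r = V₁/V₂ = 0.86957,
ln z₀ = (ln z₁ − r·ln z₂)/(1 − r) = (0.8755 − 0.86957×2.2407)/0.13043 = -8.2261 → z₀ = 0.0002676 m
V₃ = V₁ · ln(z₃/z₀)/ln(z₁/z₀) = 19.0 × 12.1481/9.1016 = 25.3597 knots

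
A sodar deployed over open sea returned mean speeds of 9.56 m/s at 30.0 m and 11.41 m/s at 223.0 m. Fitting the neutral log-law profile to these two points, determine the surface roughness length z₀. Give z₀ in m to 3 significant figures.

z₀ ≈ 0.000945 m

Log law: V(z) ∝ ln(z/z₀). With r = V₁/V₂ = 9.56/11.41 = 0.83786,
r · ln(z₂/z₀) = ln(z₁/z₀) ⇒ ln z₀ = (ln z₁ − r·ln z₂)/(1 − r)
ln z₀ = (3.40120 − 0.83786×5.40717) / 0.16214 = -6.9648
z₀ = exp(-6.9648) = 0.0009445 m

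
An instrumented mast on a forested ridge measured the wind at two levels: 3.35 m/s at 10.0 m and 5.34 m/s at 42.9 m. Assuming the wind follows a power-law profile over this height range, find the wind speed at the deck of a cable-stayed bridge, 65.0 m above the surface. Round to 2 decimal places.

6.10 m/s

First find α: α = ln(V₂/V₁)/ln(z₂/z₁) = ln(5.34/3.35)/ln(42.9/10.0) = 0.46627/1.45629 = 0.3202
Extrapolate from 42.9 m to 65.0 m: V₃ = 5.34 × (65.0/42.9)^0.3202 = 5.34 × 1.1423 = 6.0998 m/s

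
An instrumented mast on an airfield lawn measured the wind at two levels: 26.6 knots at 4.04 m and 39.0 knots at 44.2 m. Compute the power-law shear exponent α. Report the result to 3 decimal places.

α ≈ 0.160

Power law: V₂/V₁ = (z₂/z₁)^α ⇒ α = ln(V₂/V₁) / ln(z₂/z₁)
α = ln(39.0/26.6) / ln(44.2/4.04) = ln(1.4662) / ln(10.9406)
  = 0.38265 / 2.39248 = 0.15994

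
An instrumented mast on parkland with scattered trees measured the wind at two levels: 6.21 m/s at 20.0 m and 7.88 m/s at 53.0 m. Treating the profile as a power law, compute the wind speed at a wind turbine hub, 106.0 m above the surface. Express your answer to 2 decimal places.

9.33 m/s

First find α: α = ln(V₂/V₁)/ln(z₂/z₁) = ln(7.88/6.21)/ln(53.0/20.0) = 0.23817/0.97456 = 0.2444
Extrapolate from 53.0 m to 106.0 m: V₃ = 7.88 × (106.0/53.0)^0.2444 = 7.88 × 1.1846 = 9.3345 m/s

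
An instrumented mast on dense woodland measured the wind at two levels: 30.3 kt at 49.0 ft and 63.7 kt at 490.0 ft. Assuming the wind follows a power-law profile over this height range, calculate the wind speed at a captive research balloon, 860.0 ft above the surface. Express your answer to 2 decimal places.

76.38 kt

First find α: α = ln(V₂/V₁)/ln(z₂/z₁) = ln(63.7/30.3)/ln(490.0/49.0) = 0.74304/2.30259 = 0.3227
Extrapolate from 490.0 ft to 860.0 ft: V₃ = 63.7 × (860.0/490.0)^0.3227 = 63.7 × 1.1990 = 76.3792 kt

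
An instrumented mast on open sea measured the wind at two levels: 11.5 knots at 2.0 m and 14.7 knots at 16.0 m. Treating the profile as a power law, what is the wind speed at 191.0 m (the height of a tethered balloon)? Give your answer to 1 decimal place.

19.7 knots

First find α: α = ln(V₂/V₁)/ln(z₂/z₁) = ln(14.7/11.5)/ln(16.0/2.0) = 0.24550/2.07944 = 0.1181
Extrapolate from 16.0 m to 191.0 m: V₃ = 14.7 × (191.0/16.0)^0.1181 = 14.7 × 1.3401 = 19.6997 knots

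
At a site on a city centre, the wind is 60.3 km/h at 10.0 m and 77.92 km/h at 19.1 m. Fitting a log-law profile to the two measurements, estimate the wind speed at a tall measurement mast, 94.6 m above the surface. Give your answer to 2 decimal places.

121.49 km/h

Log law: V ∝ ln(z/z₀). From the pair, with r = V₁/V₂ = 0.77387,
ln z₀ = (ln z₁ − r·ln z₂)/(1 − r) = (2.3026 − 0.77387×2.9497)/0.22613 = 0.0880 → z₀ = 1.092 m
V₃ = V₁ · ln(z₃/z₀)/ln(z₁/z₀) = 60.3 × 4.4616/2.2145 = 121.4856 km/h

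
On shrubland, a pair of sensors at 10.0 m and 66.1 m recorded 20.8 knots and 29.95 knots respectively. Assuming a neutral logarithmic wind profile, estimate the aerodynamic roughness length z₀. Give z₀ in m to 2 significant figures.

Log law: V(z) ∝ ln(z/z₀). With r = V₁/V₂ = 20.8/29.95 = 0.69449,
r · ln(z₂/z₀) = ln(z₁/z₀) ⇒ ln z₀ = (ln z₁ − r·ln z₂)/(1 − r)
ln z₀ = (2.30259 − 0.69449×4.19117) / 0.30551 = -1.9906
z₀ = exp(-1.9906) = 0.1366 m

z₀ ≈ 0.14 m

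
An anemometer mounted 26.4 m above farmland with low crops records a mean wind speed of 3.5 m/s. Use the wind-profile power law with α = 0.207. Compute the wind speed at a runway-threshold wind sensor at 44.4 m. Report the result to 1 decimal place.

3.9 m/s

Power-law profile: V₂ = V₁ · (z₂/z₁)^α
V₂ = 3.5 × (44.4/26.4)^0.207 = 3.5 × (1.6818)^0.207
    = 3.5 × 1.1136 = 3.8977 m/s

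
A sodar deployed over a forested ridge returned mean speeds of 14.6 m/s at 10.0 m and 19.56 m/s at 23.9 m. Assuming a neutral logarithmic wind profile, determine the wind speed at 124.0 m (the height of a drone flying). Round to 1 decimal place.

Log law: V ∝ ln(z/z₀). From the pair, with r = V₁/V₂ = 0.74642,
ln z₀ = (ln z₁ − r·ln z₂)/(1 − r) = (2.3026 − 0.74642×3.1739)/0.25358 = -0.2621 → z₀ = 0.7694 m
V₃ = V₁ · ln(z₃/z₀)/ln(z₁/z₀) = 14.6 × 5.0824/2.5647 = 28.9325 m/s

28.9 m/s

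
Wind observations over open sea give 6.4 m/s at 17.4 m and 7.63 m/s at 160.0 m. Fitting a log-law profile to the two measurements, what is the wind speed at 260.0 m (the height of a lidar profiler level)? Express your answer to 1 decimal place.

7.9 m/s

Log law: V ∝ ln(z/z₀). From the pair, with r = V₁/V₂ = 0.83879,
ln z₀ = (ln z₁ − r·ln z₂)/(1 − r) = (2.8565 − 0.83879×5.0752)/0.16121 = -8.6880 → z₀ = 0.0001686 m
V₃ = V₁ · ln(z₃/z₀)/ln(z₁/z₀) = 6.4 × 14.2487/11.5445 = 7.8992 m/s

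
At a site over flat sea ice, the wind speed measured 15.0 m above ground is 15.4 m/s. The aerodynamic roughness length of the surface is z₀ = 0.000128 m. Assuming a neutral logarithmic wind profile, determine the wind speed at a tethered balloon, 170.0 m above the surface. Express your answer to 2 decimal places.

Log law: V(z) ∝ ln(z/z₀), so V₂/V₁ = ln(z₂/z₀) / ln(z₁/z₀).
ln(170.0/0.000128) = 14.0993, ln(15.0/0.000128) = 11.6715
V₂ = 15.4 × 14.0993/11.6715 = 15.4 × 1.2080 = 18.6033 m/s

18.60 m/s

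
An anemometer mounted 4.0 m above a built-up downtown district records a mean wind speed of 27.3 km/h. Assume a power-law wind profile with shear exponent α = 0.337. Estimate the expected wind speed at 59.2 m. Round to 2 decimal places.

Power-law profile: V₂ = V₁ · (z₂/z₁)^α
V₂ = 27.3 × (59.2/4.0)^0.337 = 27.3 × (14.8000)^0.337
    = 27.3 × 2.4796 = 67.6925 km/h

67.69 km/h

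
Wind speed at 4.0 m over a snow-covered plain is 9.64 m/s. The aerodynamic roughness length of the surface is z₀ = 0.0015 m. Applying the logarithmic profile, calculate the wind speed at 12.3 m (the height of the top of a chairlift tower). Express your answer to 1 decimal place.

Log law: V(z) ∝ ln(z/z₀), so V₂/V₁ = ln(z₂/z₀) / ln(z₁/z₀).
ln(12.3/0.0015) = 9.0119, ln(4.0/0.0015) = 7.8886
V₂ = 9.64 × 9.0119/7.8886 = 9.64 × 1.1424 = 11.0127 m/s

11.0 m/s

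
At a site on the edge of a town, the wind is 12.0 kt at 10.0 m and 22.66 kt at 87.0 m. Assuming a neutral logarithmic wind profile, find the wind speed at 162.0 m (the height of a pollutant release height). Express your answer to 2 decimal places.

25.72 kt

Log law: V ∝ ln(z/z₀). From the pair, with r = V₁/V₂ = 0.52957,
ln z₀ = (ln z₁ − r·ln z₂)/(1 − r) = (2.3026 − 0.52957×4.4659)/0.47043 = -0.1327 → z₀ = 0.8757 m
V₃ = V₁ · ln(z₃/z₀)/ln(z₁/z₀) = 12.0 × 5.2203/2.4353 = 25.7234 kt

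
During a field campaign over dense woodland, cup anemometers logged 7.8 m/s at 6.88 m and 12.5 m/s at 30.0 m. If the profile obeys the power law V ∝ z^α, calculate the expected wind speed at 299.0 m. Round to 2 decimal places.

26.10 m/s

First find α: α = ln(V₂/V₁)/ln(z₂/z₁) = ln(12.5/7.8)/ln(30.0/6.88) = 0.47160/1.47258 = 0.3203
Extrapolate from 30.0 m to 299.0 m: V₃ = 12.5 × (299.0/30.0)^0.3203 = 12.5 × 2.0883 = 26.1038 m/s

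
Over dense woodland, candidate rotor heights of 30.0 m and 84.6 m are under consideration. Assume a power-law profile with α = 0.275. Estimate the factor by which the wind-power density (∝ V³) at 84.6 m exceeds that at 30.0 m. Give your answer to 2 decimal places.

2.35

Speed ratio: V_B/V_A = (z_B/z_A)^α = (84.6/30.0)^0.275 = (2.8200)^0.275 = 1.32990
Power-density ratio: P_B/P_A = (V_B/V_A)³ = (1.32990)³ = 2.35210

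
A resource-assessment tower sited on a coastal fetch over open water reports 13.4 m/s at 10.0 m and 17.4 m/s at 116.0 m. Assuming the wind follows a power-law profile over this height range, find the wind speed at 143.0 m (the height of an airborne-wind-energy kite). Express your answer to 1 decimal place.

17.8 m/s

First find α: α = ln(V₂/V₁)/ln(z₂/z₁) = ln(17.4/13.4)/ln(116.0/10.0) = 0.26122/2.45101 = 0.1066
Extrapolate from 116.0 m to 143.0 m: V₃ = 17.4 × (143.0/116.0)^0.1066 = 17.4 × 1.0226 = 17.7924 m/s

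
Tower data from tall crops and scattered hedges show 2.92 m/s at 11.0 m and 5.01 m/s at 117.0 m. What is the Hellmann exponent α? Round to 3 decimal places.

α ≈ 0.228

Power law: V₂/V₁ = (z₂/z₁)^α ⇒ α = ln(V₂/V₁) / ln(z₂/z₁)
α = ln(5.01/2.92) / ln(117.0/11.0) = ln(1.7158) / ln(10.6364)
  = 0.53985 / 2.36428 = 0.22834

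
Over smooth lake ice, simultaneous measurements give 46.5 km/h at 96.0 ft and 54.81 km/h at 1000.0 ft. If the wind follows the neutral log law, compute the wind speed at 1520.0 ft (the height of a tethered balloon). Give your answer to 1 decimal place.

56.3 km/h

Log law: V ∝ ln(z/z₀). From the pair, with r = V₁/V₂ = 0.84839,
ln z₀ = (ln z₁ − r·ln z₂)/(1 − r) = (4.5643 − 0.84839×6.9078)/0.15161 = -8.5486 → z₀ = 0.0001938 ft
V₃ = V₁ · ln(z₃/z₀)/ln(z₁/z₀) = 46.5 × 15.8750/13.1129 = 56.2948 km/h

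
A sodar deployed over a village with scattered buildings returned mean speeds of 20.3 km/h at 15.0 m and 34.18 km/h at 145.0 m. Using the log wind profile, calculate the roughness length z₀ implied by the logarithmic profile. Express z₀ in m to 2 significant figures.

z₀ ≈ 0.54 m

Log law: V(z) ∝ ln(z/z₀). With r = V₁/V₂ = 20.3/34.18 = 0.59391,
r · ln(z₂/z₀) = ln(z₁/z₀) ⇒ ln z₀ = (ln z₁ − r·ln z₂)/(1 − r)
ln z₀ = (2.70805 − 0.59391×4.97673) / 0.40609 = -0.6100
z₀ = exp(-0.6100) = 0.5434 m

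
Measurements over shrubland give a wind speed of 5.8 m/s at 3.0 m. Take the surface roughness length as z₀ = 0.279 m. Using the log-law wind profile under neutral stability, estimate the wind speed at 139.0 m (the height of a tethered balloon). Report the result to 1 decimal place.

15.2 m/s

Log law: V(z) ∝ ln(z/z₀), so V₂/V₁ = ln(z₂/z₀) / ln(z₁/z₀).
ln(139.0/0.279) = 6.2110, ln(3.0/0.279) = 2.3752
V₂ = 5.8 × 6.2110/2.3752 = 5.8 × 2.6150 = 15.1670 m/s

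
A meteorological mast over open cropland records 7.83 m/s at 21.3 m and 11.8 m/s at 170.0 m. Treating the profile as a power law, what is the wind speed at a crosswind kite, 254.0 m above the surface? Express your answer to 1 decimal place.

12.8 m/s

First find α: α = ln(V₂/V₁)/ln(z₂/z₁) = ln(11.8/7.83)/ln(170.0/21.3) = 0.41014/2.07709 = 0.1975
Extrapolate from 170.0 m to 254.0 m: V₃ = 11.8 × (254.0/170.0)^0.1975 = 11.8 × 1.0825 = 12.7737 m/s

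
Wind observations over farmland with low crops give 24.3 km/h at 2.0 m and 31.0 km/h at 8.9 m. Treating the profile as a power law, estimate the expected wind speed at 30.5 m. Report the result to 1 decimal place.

First find α: α = ln(V₂/V₁)/ln(z₂/z₁) = ln(31.0/24.3)/ln(8.9/2.0) = 0.24351/1.49290 = 0.1631
Extrapolate from 8.9 m to 30.5 m: V₃ = 31.0 × (30.5/8.9)^0.1631 = 31.0 × 1.2225 = 37.8976 km/h

37.9 km/h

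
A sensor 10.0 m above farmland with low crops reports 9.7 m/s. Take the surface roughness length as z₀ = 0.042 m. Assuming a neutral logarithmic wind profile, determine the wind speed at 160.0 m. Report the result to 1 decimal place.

Log law: V(z) ∝ ln(z/z₀), so V₂/V₁ = ln(z₂/z₀) / ln(z₁/z₀).
ln(160.0/0.042) = 8.2453, ln(10.0/0.042) = 5.4727
V₂ = 9.7 × 8.2453/5.4727 = 9.7 × 1.5066 = 14.6143 m/s

14.6 m/s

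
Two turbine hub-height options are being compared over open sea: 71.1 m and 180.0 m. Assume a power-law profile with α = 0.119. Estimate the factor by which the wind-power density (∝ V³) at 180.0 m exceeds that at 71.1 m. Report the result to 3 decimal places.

1.393

Speed ratio: V_B/V_A = (z_B/z_A)^α = (180.0/71.1)^0.119 = (2.5316)^0.119 = 1.11688
Power-density ratio: P_B/P_A = (V_B/V_A)³ = (1.11688)³ = 1.39320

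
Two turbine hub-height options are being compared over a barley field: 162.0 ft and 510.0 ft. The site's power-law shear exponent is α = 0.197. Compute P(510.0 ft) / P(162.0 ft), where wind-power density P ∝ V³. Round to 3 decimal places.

Speed ratio: V_B/V_A = (z_B/z_A)^α = (510.0/162.0)^0.197 = (3.1481)^0.197 = 1.25348
Power-density ratio: P_B/P_A = (V_B/V_A)³ = (1.25348)³ = 1.96948

1.969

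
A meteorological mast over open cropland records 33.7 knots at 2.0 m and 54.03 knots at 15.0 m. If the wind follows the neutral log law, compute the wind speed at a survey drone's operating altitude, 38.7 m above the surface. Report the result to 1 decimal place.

63.6 knots

Log law: V ∝ ln(z/z₀). From the pair, with r = V₁/V₂ = 0.62373,
ln z₀ = (ln z₁ − r·ln z₂)/(1 − r) = (0.6931 − 0.62373×2.7081)/0.37627 = -2.6469 → z₀ = 0.07087 m
V₃ = V₁ · ln(z₃/z₀)/ln(z₁/z₀) = 33.7 × 6.3027/3.3400 = 63.5930 knots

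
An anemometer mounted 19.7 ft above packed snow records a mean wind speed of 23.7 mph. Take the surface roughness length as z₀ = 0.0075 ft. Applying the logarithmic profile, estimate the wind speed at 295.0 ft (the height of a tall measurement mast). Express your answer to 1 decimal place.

31.8 mph

Log law: V(z) ∝ ln(z/z₀), so V₂/V₁ = ln(z₂/z₀) / ln(z₁/z₀).
ln(295.0/0.0075) = 10.5798, ln(19.7/0.0075) = 7.8735
V₂ = 23.7 × 10.5798/7.8735 = 23.7 × 1.3437 = 31.8464 mph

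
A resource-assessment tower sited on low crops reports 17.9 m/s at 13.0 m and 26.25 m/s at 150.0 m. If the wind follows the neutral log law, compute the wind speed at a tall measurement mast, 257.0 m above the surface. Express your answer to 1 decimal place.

28.1 m/s

Log law: V ∝ ln(z/z₀). From the pair, with r = V₁/V₂ = 0.68190,
ln z₀ = (ln z₁ − r·ln z₂)/(1 − r) = (2.5649 − 0.68190×5.0106)/0.31810 = -2.6779 → z₀ = 0.06871 m
V₃ = V₁ · ln(z₃/z₀)/ln(z₁/z₀) = 17.9 × 8.2270/5.2428 = 28.0883 m/s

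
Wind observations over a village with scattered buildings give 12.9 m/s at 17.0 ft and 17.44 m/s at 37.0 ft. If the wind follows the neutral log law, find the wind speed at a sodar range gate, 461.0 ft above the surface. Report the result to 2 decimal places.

Log law: V ∝ ln(z/z₀). From the pair, with r = V₁/V₂ = 0.73968,
ln z₀ = (ln z₁ − r·ln z₂)/(1 − r) = (2.8332 − 0.73968×3.6109)/0.26032 = 0.6234 → z₀ = 1.865 ft
V₃ = V₁ · ln(z₃/z₀)/ln(z₁/z₀) = 12.9 × 5.5100/2.2098 = 32.1655 m/s

32.17 m/s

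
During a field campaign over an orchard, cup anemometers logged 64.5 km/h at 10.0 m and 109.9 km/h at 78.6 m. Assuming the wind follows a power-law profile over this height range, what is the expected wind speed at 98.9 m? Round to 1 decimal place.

First find α: α = ln(V₂/V₁)/ln(z₂/z₁) = ln(109.9/64.5)/ln(78.6/10.0) = 0.53291/2.06179 = 0.2585
Extrapolate from 78.6 m to 98.9 m: V₃ = 109.9 × (98.9/78.6)^0.2585 = 109.9 × 1.0612 = 116.6235 km/h

116.6 km/h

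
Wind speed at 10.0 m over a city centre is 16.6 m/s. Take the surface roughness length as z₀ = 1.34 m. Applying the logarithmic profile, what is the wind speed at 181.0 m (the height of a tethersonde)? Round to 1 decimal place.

Log law: V(z) ∝ ln(z/z₀), so V₂/V₁ = ln(z₂/z₀) / ln(z₁/z₀).
ln(181.0/1.34) = 4.9058, ln(10.0/1.34) = 2.0099
V₂ = 16.6 × 4.9058/2.0099 = 16.6 × 2.4408 = 40.5175 m/s

40.5 m/s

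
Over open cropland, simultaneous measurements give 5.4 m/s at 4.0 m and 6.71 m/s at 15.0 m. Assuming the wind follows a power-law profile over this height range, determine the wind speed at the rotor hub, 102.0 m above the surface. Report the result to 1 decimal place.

9.2 m/s

First find α: α = ln(V₂/V₁)/ln(z₂/z₁) = ln(6.71/5.4)/ln(15.0/4.0) = 0.21720/1.32176 = 0.1643
Extrapolate from 15.0 m to 102.0 m: V₃ = 6.71 × (102.0/15.0)^0.1643 = 6.71 × 1.3703 = 9.1945 m/s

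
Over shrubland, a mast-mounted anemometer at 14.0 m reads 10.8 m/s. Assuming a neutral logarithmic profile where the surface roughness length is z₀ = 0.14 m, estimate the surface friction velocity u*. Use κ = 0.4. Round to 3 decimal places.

u* ≈ 0.938 m/s

Log law: V(z) = (u*/κ) · ln(z/z₀) ⇒ u* = κ · V / ln(z/z₀)
u* = 0.4 × 10.8 / ln(14.0/0.14) = 0.4 × 10.8 / 4.6052
   = 4.3200 / 4.6052 = 0.9381 m/s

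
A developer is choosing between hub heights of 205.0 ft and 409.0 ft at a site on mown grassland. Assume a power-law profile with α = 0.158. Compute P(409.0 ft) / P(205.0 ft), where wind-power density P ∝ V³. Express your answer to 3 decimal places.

1.387

Speed ratio: V_B/V_A = (z_B/z_A)^α = (409.0/205.0)^0.158 = (1.9951)^0.158 = 1.11531
Power-density ratio: P_B/P_A = (V_B/V_A)³ = (1.11531)³ = 1.38735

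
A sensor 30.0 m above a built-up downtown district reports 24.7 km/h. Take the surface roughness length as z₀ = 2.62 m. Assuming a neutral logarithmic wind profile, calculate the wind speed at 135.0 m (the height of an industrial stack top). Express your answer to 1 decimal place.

Log law: V(z) ∝ ln(z/z₀), so V₂/V₁ = ln(z₂/z₀) / ln(z₁/z₀).
ln(135.0/2.62) = 3.9421, ln(30.0/2.62) = 2.4380
V₂ = 24.7 × 3.9421/2.4380 = 24.7 × 1.6169 = 39.9380 km/h

39.9 km/h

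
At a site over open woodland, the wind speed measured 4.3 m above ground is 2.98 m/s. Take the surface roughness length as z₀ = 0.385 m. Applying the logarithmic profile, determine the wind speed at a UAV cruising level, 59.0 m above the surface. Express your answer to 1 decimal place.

6.2 m/s

Log law: V(z) ∝ ln(z/z₀), so V₂/V₁ = ln(z₂/z₀) / ln(z₁/z₀).
ln(59.0/0.385) = 5.0320, ln(4.3/0.385) = 2.4131
V₂ = 2.98 × 5.0320/2.4131 = 2.98 × 2.0853 = 6.2141 m/s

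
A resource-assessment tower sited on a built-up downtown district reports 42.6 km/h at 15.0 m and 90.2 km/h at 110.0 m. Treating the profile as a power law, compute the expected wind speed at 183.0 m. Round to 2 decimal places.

First find α: α = ln(V₂/V₁)/ln(z₂/z₁) = ln(90.2/42.6)/ln(110.0/15.0) = 0.75018/1.99243 = 0.3765
Extrapolate from 110.0 m to 183.0 m: V₃ = 90.2 × (183.0/110.0)^0.3765 = 90.2 × 1.2112 = 109.2541 km/h

109.25 km/h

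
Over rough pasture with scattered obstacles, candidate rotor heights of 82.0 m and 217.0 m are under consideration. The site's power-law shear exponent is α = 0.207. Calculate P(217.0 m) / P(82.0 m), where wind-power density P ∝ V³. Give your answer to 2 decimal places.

1.83

Speed ratio: V_B/V_A = (z_B/z_A)^α = (217.0/82.0)^0.207 = (2.6463)^0.207 = 1.22317
Power-density ratio: P_B/P_A = (V_B/V_A)³ = (1.22317)³ = 1.83005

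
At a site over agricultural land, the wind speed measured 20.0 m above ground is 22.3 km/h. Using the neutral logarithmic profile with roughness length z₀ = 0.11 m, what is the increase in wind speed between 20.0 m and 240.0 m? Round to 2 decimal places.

Log law: V₂ = V₁ · ln(z₂/z₀)/ln(z₁/z₀) = 22.3 × 7.6879/5.2030 = 32.9503 km/h
ΔV = 32.9503 − 22.3 = 10.6503 km/h

10.65 km/h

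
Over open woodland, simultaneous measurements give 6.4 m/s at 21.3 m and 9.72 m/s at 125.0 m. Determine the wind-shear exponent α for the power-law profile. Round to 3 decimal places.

Power law: V₂/V₁ = (z₂/z₁)^α ⇒ α = ln(V₂/V₁) / ln(z₂/z₁)
α = ln(9.72/6.4) / ln(125.0/21.3) = ln(1.5188) / ln(5.8685)
  = 0.41789 / 1.76961 = 0.23615

α ≈ 0.236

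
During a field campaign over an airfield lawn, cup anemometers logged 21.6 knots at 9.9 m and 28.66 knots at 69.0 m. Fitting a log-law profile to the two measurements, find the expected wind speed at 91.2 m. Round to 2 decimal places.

Log law: V ∝ ln(z/z₀). From the pair, with r = V₁/V₂ = 0.75366,
ln z₀ = (ln z₁ − r·ln z₂)/(1 − r) = (2.2925 − 0.75366×4.2341)/0.24634 = -3.6477 → z₀ = 0.02605 m
V₃ = V₁ · ln(z₃/z₀)/ln(z₁/z₀) = 21.6 × 8.1607/5.9402 = 29.6743 knots

29.67 knots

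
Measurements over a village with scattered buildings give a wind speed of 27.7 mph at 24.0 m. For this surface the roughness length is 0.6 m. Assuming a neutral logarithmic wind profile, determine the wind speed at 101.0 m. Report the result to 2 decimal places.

38.49 mph

Log law: V(z) ∝ ln(z/z₀), so V₂/V₁ = ln(z₂/z₀) / ln(z₁/z₀).
ln(101.0/0.6) = 5.1259, ln(24.0/0.6) = 3.6889
V₂ = 27.7 × 5.1259/3.6889 = 27.7 × 1.3896 = 38.4910 mph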